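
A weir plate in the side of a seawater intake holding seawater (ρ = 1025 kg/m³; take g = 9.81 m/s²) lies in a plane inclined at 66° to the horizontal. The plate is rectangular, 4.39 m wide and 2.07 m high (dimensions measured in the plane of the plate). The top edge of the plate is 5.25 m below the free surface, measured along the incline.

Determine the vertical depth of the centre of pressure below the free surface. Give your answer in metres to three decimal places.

h_p = 5.794 m

γ = ρg = 1025 × 9.81 / 1000 = 10.05525 kN/m³.
Let θ = 66° be the plate's angle to the horizontal; measure y along the incline from where the plane meets the free surface. Vertical depth h = y·sinθ with sinθ = 0.913545.
The centroid lies 2.07/2 = 1.035 m below the top edge, so y_c = 5.25 + 1.035 = 6.285 m and h_c = 6.285 × 0.913545 = 5.74163 m.
A = 4.39 × 2.07 = 9.0873 m².
Resultant F = γ·h_c·A = 10.05525 × 5.74163 × 9.0873 = 524.642 kN.
I_c = b·h³/12 = 4.39 × 2.07³/12 = 3.24485 m⁴.
Centre of pressure: y_p = y_c + I_c/(y_c·A) = 6.285 + 3.24485/(6.285 × 9.0873) = 6.285 + 0.0568139 = 6.34181 m along the plane.
Vertically, h_p = y_p·sinθ = 6.34181 × 0.913545 = 5.79353 m.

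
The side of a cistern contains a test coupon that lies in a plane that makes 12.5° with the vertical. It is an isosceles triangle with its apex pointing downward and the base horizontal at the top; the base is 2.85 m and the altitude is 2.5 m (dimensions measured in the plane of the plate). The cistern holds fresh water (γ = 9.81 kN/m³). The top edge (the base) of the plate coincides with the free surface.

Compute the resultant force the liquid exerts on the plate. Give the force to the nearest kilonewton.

F ≈ 28 kN

γ = 9.81 kN/m³.
The plate makes 12.5° with the vertical, i.e. θ = 90° − 12.5° = 77.5° to the horizontal. Measuring y along the incline from the free-surface line, vertical depth h = y·sinθ with sinθ = 0.976296.
With the apex down, the centroid sits h/3 = 2.5/3 = 0.833333 m below the base (the top edge), so y_c = 0.833333 m and h_c = 0.833333 × 0.976296 = 0.81358 m.
A = ½ × 2.85 × 2.5 = 3.5625 m².
Resultant F = γ·h_c·A = 9.81 × 0.81358 × 3.5625 = 28.4331 kN.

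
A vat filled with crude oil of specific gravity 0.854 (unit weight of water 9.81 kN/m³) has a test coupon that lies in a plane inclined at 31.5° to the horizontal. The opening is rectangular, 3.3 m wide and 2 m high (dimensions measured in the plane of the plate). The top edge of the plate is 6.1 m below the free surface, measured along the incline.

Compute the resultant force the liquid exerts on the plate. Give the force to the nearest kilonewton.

γ = 0.854 × 9.81 = 8.37774 kN/m³.
Let θ = 31.5° be the plate's angle to the horizontal; measure y along the incline from where the plane meets the free surface. Vertical depth h = y·sinθ with sinθ = 0.522499.
The centroid lies 2/2 = 1 m below the top edge, so y_c = 6.1 + 1 = 7.1 m and h_c = 7.1 × 0.522499 = 3.70974 m.
A = 3.3 × 2 = 6.6 m².
Resultant F = γ·h_c·A = 8.37774 × 3.70974 × 6.6 = 205.123 kN.

F ≈ 205 kN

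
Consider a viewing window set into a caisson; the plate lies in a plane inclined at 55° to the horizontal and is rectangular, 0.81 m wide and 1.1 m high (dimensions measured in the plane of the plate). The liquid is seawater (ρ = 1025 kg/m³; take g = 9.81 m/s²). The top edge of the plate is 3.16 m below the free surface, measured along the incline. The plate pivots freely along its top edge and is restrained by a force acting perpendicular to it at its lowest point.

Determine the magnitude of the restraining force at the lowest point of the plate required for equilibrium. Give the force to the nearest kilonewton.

P ≈ 14 kN

γ = ρg = 1025 × 9.81 / 1000 = 10.05525 kN/m³.
Let θ = 55° be the plate's angle to the horizontal; measure y along the incline from where the plane meets the free surface. Vertical depth h = y·sinθ with sinθ = 0.819152.
The centroid lies 1.1/2 = 0.55 m below the top edge, so y_c = 3.16 + 0.55 = 3.71 m and h_c = 3.71 × 0.819152 = 3.03905 m.
A = 0.81 × 1.1 = 0.891 m².
Resultant F = γ·h_c·A = 10.05525 × 3.03905 × 0.891 = 27.2275 kN.
I_c = b·h³/12 = 0.81 × 1.1³/12 = 0.0898425 m⁴.
Centre of pressure: y_p = y_c + I_c/(y_c·A) = 3.71 + 0.0898425/(3.71 × 0.891) = 3.71 + 0.0271788 = 3.73718 m along the plane.
The resultant acts 0.55 + 0.0271788 = 0.577179 m (along the plate) below the hinge at the top edge, so the moment about the hinge is M = F × 0.577179 = 27.2275 × 0.577179 = 15.7151 kN·m.
A normal force at the bottom, 1.1 m from the hinge, must supply this moment: P = 15.7151/1.1 = 14.2865 kN.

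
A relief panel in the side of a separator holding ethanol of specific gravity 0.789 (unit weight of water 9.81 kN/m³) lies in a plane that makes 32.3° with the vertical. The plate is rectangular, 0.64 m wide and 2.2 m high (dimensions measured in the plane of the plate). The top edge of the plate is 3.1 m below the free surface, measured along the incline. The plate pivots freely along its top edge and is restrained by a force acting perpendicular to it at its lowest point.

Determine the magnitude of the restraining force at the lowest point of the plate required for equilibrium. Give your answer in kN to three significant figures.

γ = 0.789 × 9.81 = 7.74009 kN/m³.
The plate makes 32.3° with the vertical, i.e. θ = 90° − 32.3° = 57.7° to the horizontal. Measuring y along the incline from the free-surface line, vertical depth h = y·sinθ with sinθ = 0.845262.
The centroid lies 2.2/2 = 1.1 m below the top edge, so y_c = 3.1 + 1.1 = 4.2 m and h_c = 4.2 × 0.845262 = 3.5501 m.
A = 0.64 × 2.2 = 1.408 m².
Resultant F = γ·h_c·A = 7.74009 × 3.5501 × 1.408 = 38.6892 kN.
I_c = b·h³/12 = 0.64 × 2.2³/12 = 0.567893 m⁴.
Centre of pressure: y_p = y_c + I_c/(y_c·A) = 4.2 + 0.567893/(4.2 × 1.408) = 4.2 + 0.0960317 = 4.29603 m along the plane.
The resultant acts 1.1 + 0.0960317 = 1.19603 m (along the plate) below the hinge at the top edge, so the moment about the hinge is M = F × 1.19603 = 38.6892 × 1.19603 = 46.2734 kN·m.
A normal force at the bottom, 2.2 m from the hinge, must supply this moment: P = 46.2734/2.2 = 21.0334 kN.

P ≈ 21.0 kN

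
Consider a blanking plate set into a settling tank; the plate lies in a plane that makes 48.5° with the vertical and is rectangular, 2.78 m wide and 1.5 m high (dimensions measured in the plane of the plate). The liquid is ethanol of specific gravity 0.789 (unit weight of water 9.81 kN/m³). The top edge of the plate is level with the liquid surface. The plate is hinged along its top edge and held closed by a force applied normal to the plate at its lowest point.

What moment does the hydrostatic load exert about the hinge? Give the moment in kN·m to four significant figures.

γ = 0.789 × 9.81 = 7.74009 kN/m³.
The plate makes 48.5° with the vertical, i.e. θ = 90° − 48.5° = 41.5° to the horizontal. Measuring y along the incline from the free-surface line, vertical depth h = y·sinθ with sinθ = 0.662620.
The centroid lies 1.5/2 = 0.75 m below the top edge, so y_c = 0.75 m and h_c = 0.75 × 0.662620 = 0.496965 m.
A = 2.78 × 1.5 = 4.17 m².
Resultant F = γ·h_c·A = 7.74009 × 0.496965 × 4.17 = 16.0401 kN.
I_c = b·h³/12 = 2.78 × 1.5³/12 = 0.781875 m⁴.
Centre of pressure: y_p = y_c + I_c/(y_c·A) = 0.75 + 0.781875/(0.75 × 4.17) = 0.75 + 0.25 = 1 m along the plane.
The resultant acts 0.75 + 0.25 = 1 m (along the plate) below the hinge at the top edge, so the moment about the hinge is M = F × 1 = 16.0401 × 1 = 16.0401 kN·m.

M ≈ 16.04 kN·m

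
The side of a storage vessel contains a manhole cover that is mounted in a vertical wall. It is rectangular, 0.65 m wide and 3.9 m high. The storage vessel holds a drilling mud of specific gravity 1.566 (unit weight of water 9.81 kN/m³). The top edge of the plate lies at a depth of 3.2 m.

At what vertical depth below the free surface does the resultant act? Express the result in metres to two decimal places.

h_p = 5.40 m

γ = 1.566 × 9.81 = 15.36246 kN/m³.
The centroid lies 3.9/2 = 1.95 m below the top edge, so the centroid depth is h_c = 3.2 + 1.95 = 5.15 m.
A = 0.65 × 3.9 = 2.535 m².
Resultant F = γ·h_c·A = 15.36246 × 5.15 × 2.535 = 200.561 kN.
I_c = b·h³/12 = 0.65 × 3.9³/12 = 3.21311 m⁴.
Centre of pressure: y_p = y_c + I_c/(y_c·A) = 5.15 + 3.21311/(5.15 × 2.535) = 5.15 + 0.246116 = 5.39612 m along the plane.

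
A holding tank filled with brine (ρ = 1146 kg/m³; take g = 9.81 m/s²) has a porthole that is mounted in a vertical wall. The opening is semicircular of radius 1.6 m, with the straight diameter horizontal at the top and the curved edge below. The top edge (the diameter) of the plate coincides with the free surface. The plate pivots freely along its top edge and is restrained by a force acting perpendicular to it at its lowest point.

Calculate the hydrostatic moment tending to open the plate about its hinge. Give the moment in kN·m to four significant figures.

M ≈ 28.93 kN·m

γ = ρg = 1146 × 9.81 / 1000 = 11.24226 kN/m³.
The centroid of a semicircle lies 4r/(3π) = 0.679061 m from the diameter, here below the top edge, so the centroid depth is h_c = 0.679061 m.
A = πr²/2 = π × 1.6²/2 = 4.02124 m².
Resultant F = γ·h_c·A = 11.24226 × 0.679061 × 4.02124 = 30.6989 kN.
I_c = (π/8 − 8/(9π))·r⁴ = 0.109757 × 1.6⁴ = 0.719303 m⁴.
Centre of pressure: y_p = y_c + I_c/(y_c·A) = 0.679061 + 0.719303/(0.679061 × 4.02124) = 0.679061 + 0.263417 = 0.942478 m along the plane.
The resultant acts 0.679061 + 0.263417 = 0.942478 m (along the plate) below the hinge at the top edge, so the moment about the hinge is M = F × 0.942478 = 30.6989 × 0.942478 = 28.933 kN·m.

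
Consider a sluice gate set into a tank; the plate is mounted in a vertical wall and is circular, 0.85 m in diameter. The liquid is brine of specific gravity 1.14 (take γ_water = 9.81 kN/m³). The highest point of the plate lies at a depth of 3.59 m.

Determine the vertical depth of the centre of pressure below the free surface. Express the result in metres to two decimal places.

γ = 1.14 × 9.81 = 11.1834 kN/m³.
The centroid is at the centre, 0.425 m below the top of the plate, so the centroid depth is h_c = 3.59 + 0.425 = 4.015 m.
A = π(0.425)² = 0.56745 m².
Resultant F = γ·h_c·A = 11.1834 × 4.015 × 0.56745 = 25.4793 kN.
I_c = πr⁴/4 = π × 0.425⁴/4 = 0.0256239 m⁴.
Centre of pressure: y_p = y_c + I_c/(y_c·A) = 4.015 + 0.0256239/(4.015 × 0.56745) = 4.015 + 0.0112469 = 4.02625 m along the plane.

h_p = 4.03 m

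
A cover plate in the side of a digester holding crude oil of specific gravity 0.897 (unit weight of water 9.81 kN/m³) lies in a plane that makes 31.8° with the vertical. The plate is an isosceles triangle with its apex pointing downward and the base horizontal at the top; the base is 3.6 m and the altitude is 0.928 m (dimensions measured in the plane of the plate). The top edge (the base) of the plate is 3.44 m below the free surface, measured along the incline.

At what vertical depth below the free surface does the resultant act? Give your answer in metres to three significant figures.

γ = 0.897 × 9.81 = 8.79957 kN/m³.
The plate makes 31.8° with the vertical, i.e. θ = 90° − 31.8° = 58.2° to the horizontal. Measuring y along the incline from the free-surface line, vertical depth h = y·sinθ with sinθ = 0.849893.
With the apex down, the centroid sits h/3 = 0.928/3 = 0.309333 m below the base (the top edge), so y_c = 3.44 + 0.309333 = 3.74933 m and h_c = 3.74933 × 0.849893 = 3.18653 m.
A = ½ × 3.6 × 0.928 = 1.6704 m².
Resultant F = γ·h_c·A = 8.79957 × 3.18653 × 1.6704 = 46.8382 kN.
I_c = b·h³/36 = 3.6 × 0.928³/36 = 0.0799179 m⁴.
Centre of pressure: y_p = y_c + I_c/(y_c·A) = 3.74933 + 0.0799179/(3.74933 × 1.6704) = 3.74933 + 0.0127606 = 3.76209 m along the plane.
Vertically, h_p = y_p·sinθ = 3.76209 × 0.849893 = 3.19737 m.

h_p = 3.20 m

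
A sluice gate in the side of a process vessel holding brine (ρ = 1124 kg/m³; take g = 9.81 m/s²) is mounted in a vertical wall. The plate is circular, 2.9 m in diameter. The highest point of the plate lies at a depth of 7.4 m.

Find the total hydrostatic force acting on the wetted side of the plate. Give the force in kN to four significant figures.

F ≈ 644.6 kN

γ = ρg = 1124 × 9.81 / 1000 = 11.02644 kN/m³.
The centroid is at the centre, 1.45 m below the top of the plate, so the centroid depth is h_c = 7.4 + 1.45 = 8.85 m.
A = π(1.45)² = 6.6052 m².
Resultant F = γ·h_c·A = 11.02644 × 8.85 × 6.6052 = 644.562 kN.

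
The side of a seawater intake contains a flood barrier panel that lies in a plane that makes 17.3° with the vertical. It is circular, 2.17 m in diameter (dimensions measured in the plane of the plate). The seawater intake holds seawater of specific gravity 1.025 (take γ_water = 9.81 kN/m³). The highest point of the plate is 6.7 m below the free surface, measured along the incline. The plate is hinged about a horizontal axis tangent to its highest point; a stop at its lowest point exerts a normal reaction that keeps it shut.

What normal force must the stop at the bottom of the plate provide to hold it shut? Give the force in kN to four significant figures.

γ = 1.025 × 9.81 = 10.05525 kN/m³.
The plate makes 17.3° with the vertical, i.e. θ = 90° − 17.3° = 72.7° to the horizontal. Measuring y along the incline from the free-surface line, vertical depth h = y·sinθ with sinθ = 0.954761.
The centroid is at the centre, 1.085 m below the top of the plate, so y_c = 6.7 + 1.085 = 7.785 m and h_c = 7.785 × 0.954761 = 7.43281 m.
A = π(1.085)² = 3.69836 m².
Resultant F = γ·h_c·A = 10.05525 × 7.43281 × 3.69836 = 276.411 kN.
I_c = πr⁴/4 = π × 1.085⁴/4 = 1.08845 m⁴.
Centre of pressure: y_p = y_c + I_c/(y_c·A) = 7.785 + 1.08845/(7.785 × 3.69836) = 7.785 + 0.0378043 = 7.8228 m along the plane.
The resultant acts 1.085 + 0.0378043 = 1.1228 m (along the plate) below the hinge at the top edge, so the moment about the hinge is M = F × 1.1228 = 276.411 × 1.1228 = 310.354 kN·m.
A normal force at the bottom, 2.17 m from the hinge, must supply this moment: P = 310.354/2.17 = 143.02 kN.

P ≈ 143.0 kN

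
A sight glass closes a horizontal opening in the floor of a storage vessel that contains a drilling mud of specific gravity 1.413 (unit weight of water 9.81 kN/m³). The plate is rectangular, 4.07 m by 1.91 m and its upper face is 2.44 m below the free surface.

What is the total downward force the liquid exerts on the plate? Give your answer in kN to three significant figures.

γ = 1.413 × 9.81 = 13.86153 kN/m³.
The plate is horizontal, so pressure is uniform at p = γ·h = 13.86153 × 2.44 = 33.8221 kN/m².
A = 4.07 × 1.91 = 7.7737 m².
F = p·A = 33.8221 × 7.7737 = 262.923 kN.

F ≈ 263 kN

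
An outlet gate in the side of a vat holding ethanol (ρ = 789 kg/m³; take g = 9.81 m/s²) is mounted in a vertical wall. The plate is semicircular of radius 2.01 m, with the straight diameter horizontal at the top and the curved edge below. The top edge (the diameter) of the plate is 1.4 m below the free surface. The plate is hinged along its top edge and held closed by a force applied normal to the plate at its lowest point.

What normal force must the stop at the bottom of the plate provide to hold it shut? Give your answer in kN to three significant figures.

γ = ρg = 789 × 9.81 / 1000 = 7.74009 kN/m³.
The centroid of a semicircle lies 4r/(3π) = 0.85307 m from the diameter, here below the top edge, so the centroid depth is h_c = 1.4 + 0.85307 = 2.25307 m.
A = πr²/2 = π × 2.01²/2 = 6.34617 m².
Resultant F = γ·h_c·A = 7.74009 × 2.25307 × 6.34617 = 110.671 kN.
I_c = (π/8 − 8/(9π))·r⁴ = 0.109757 × 2.01⁴ = 1.7915 m⁴.
Centre of pressure: y_p = y_c + I_c/(y_c·A) = 2.25307 + 1.7915/(2.25307 × 6.34617) = 2.25307 + 0.125294 = 2.37836 m along the plane.
The resultant acts 0.85307 + 0.125294 = 0.978364 m (along the plate) below the hinge at the top edge, so the moment about the hinge is M = F × 0.978364 = 110.671 × 0.978364 = 108.277 kN·m.
A normal force at the bottom, 2.01 m from the hinge, must supply this moment: P = 108.277/2.01 = 53.8692 kN.

P ≈ 53.9 kN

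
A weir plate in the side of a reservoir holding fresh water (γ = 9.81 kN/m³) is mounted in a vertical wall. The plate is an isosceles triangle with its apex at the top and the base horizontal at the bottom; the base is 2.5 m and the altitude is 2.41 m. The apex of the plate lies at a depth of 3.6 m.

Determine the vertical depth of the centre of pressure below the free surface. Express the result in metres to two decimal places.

h_p = 5.27 m

γ = 9.81 kN/m³.
With the apex up, the centroid sits 2h/3 = 2 × 2.41/3 = 1.60667 m below the apex, so the centroid depth is h_c = 3.6 + 1.60667 = 5.20667 m.
A = ½ × 2.5 × 2.41 = 3.0125 m².
Resultant F = γ·h_c·A = 9.81 × 5.20667 × 3.0125 = 153.871 kN.
I_c = b·h³/36 = 2.5 × 2.41³/36 = 0.97205 m⁴.
Centre of pressure: y_p = y_c + I_c/(y_c·A) = 5.20667 + 0.97205/(5.20667 × 3.0125) = 5.20667 + 0.0619729 = 5.26864 m along the plane.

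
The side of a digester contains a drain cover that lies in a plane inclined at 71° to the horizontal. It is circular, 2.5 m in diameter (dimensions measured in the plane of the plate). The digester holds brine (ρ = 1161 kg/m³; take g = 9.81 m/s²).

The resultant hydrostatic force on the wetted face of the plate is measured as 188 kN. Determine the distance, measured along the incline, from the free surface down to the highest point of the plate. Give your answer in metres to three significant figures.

y_top ≈ 2.31 m

γ = ρg = 1161 × 9.81 / 1000 = 11.38941 kN/m³.
A = π(1.25)² = 4.90874 m².
From F = γ·h_c·A, the centroid depth is h_c = 188/(11.38941 × 4.90874) = 3.36269 m.
Let θ = 71° be the plate's angle to the horizontal; measure y along the incline from where the plane meets the free surface. Vertical depth h = y·sinθ with sinθ = 0.945519.
Along the incline, y_c = h_c/sinθ = 3.36269/0.945519 = 3.55645 m.
The centroid is at the centre, 1.25 m below the top of the plate, so the highest point sits at y_top = 3.55645 − 1.25 = 2.30645 m along the incline.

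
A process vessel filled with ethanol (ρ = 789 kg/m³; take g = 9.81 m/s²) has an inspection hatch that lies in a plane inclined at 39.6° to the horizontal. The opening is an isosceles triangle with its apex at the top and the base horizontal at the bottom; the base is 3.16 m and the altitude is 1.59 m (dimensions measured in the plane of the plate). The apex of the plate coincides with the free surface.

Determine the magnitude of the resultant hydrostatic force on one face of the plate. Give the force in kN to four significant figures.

F ≈ 13.14 kN

γ = ρg = 789 × 9.81 / 1000 = 7.74009 kN/m³.
Let θ = 39.6° be the plate's angle to the horizontal; measure y along the incline from where the plane meets the free surface. Vertical depth h = y·sinθ with sinθ = 0.637424.
With the apex up, the centroid sits 2h/3 = 2 × 1.59/3 = 1.06 m below the apex, so y_c = 1.06 m and h_c = 1.06 × 0.637424 = 0.675669 m.
A = ½ × 3.16 × 1.59 = 2.5122 m².
Resultant F = γ·h_c·A = 7.74009 × 0.675669 × 2.5122 = 13.1381 kN.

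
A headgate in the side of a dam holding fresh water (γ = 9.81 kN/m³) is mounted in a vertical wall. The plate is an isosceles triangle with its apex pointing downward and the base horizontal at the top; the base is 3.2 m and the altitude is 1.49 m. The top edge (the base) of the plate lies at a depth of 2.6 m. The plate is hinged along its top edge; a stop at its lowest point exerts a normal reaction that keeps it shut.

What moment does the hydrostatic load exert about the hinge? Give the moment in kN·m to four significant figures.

γ = 9.81 kN/m³.
With the apex down, the centroid sits h/3 = 1.49/3 = 0.496667 m below the base (the top edge), so the centroid depth is h_c = 2.6 + 0.496667 = 3.09667 m.
A = ½ × 3.2 × 1.49 = 2.384 m².
Resultant F = γ·h_c·A = 9.81 × 3.09667 × 2.384 = 72.4219 kN.
I_c = b·h³/36 = 3.2 × 1.49³/36 = 0.29404 m⁴.
Centre of pressure: y_p = y_c + I_c/(y_c·A) = 3.09667 + 0.29404/(3.09667 × 2.384) = 3.09667 + 0.0398295 = 3.1365 m along the plane.
The resultant acts 0.496667 + 0.0398295 = 0.536497 m (along the plate) below the hinge at the top edge, so the moment about the hinge is M = F × 0.536497 = 72.4219 × 0.536497 = 38.8541 kN·m.

M ≈ 38.85 kN·m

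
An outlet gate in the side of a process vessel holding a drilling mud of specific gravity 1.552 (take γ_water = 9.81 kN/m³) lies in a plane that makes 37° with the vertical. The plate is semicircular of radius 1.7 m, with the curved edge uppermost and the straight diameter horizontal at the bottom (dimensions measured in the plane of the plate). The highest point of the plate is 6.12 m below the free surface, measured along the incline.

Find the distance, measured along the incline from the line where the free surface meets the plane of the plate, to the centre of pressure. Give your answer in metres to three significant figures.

y_p = 7.13 m

γ = 1.552 × 9.81 = 15.22512 kN/m³.
The plate makes 37° with the vertical, i.e. θ = 90° − 37° = 53° to the horizontal. Measuring y along the incline from the free-surface line, vertical depth h = y·sinθ with sinθ = 0.798636.
The centroid lies 4r/(3π) = 0.721502 m above the diameter, so r − 4r/(3π) = 1.7 − 0.721502 = 0.978498 m below the topmost point, so y_c = 6.12 + 0.978498 = 7.0985 m and h_c = 7.0985 × 0.798636 = 5.66912 m.
A = πr²/2 = π × 1.7²/2 = 4.5396 m².
Resultant F = γ·h_c·A = 15.22512 × 5.66912 × 4.5396 = 391.827 kN.
I_c = (π/8 − 8/(9π))·r⁴ = 0.109757 × 1.7⁴ = 0.916701 m⁴.
Centre of pressure: y_p = y_c + I_c/(y_c·A) = 7.0985 + 0.916701/(7.0985 × 4.5396) = 7.0985 + 0.0284475 = 7.12695 m along the plane.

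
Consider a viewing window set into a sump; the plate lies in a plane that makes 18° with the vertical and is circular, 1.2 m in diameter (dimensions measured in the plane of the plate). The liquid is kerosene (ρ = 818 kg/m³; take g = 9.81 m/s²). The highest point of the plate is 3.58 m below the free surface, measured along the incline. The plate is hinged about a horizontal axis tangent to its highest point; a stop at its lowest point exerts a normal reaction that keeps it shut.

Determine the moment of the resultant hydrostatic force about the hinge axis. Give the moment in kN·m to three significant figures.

γ = ρg = 818 × 9.81 / 1000 = 8.02458 kN/m³.
The plate makes 18° with the vertical, i.e. θ = 90° − 18° = 72° to the horizontal. Measuring y along the incline from the free-surface line, vertical depth h = y·sinθ with sinθ = 0.951057.
The centroid is at the centre, 0.6 m below the top of the plate, so y_c = 3.58 + 0.6 = 4.18 m and h_c = 4.18 × 0.951057 = 3.97542 m.
A = π(0.6)² = 1.13097 m².
Resultant F = γ·h_c·A = 8.02458 × 3.97542 × 1.13097 = 36.0792 kN.
I_c = πr⁴/4 = π × 0.6⁴/4 = 0.101788 m⁴.
Centre of pressure: y_p = y_c + I_c/(y_c·A) = 4.18 + 0.101788/(4.18 × 1.13097) = 4.18 + 0.0215312 = 4.20153 m along the plane.
The resultant acts 0.6 + 0.0215312 = 0.621531 m (along the plate) below the hinge at the top edge, so the moment about the hinge is M = F × 0.621531 = 36.0792 × 0.621531 = 22.4243 kN·m.

M ≈ 22.4 kN·m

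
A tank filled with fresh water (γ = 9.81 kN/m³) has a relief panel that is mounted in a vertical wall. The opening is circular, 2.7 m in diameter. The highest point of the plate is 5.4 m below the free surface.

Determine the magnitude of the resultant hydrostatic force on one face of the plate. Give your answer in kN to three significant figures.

γ = 9.81 kN/m³.
The centroid is at the centre, 1.35 m below the top of the plate, so the centroid depth is h_c = 5.4 + 1.35 = 6.75 m.
A = π(1.35)² = 5.72555 m².
Resultant F = γ·h_c·A = 9.81 × 6.75 × 5.72555 = 379.132 kN.

F ≈ 379 kN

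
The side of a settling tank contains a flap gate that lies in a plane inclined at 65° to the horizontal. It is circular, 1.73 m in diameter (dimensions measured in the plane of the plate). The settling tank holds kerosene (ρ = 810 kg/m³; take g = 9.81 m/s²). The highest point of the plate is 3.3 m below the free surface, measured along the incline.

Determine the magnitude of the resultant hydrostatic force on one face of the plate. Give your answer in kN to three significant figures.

γ = ρg = 810 × 9.81 / 1000 = 7.9461 kN/m³.
Let θ = 65° be the plate's angle to the horizontal; measure y along the incline from where the plane meets the free surface. Vertical depth h = y·sinθ with sinθ = 0.906308.
The centroid is at the centre, 0.865 m below the top of the plate, so y_c = 3.3 + 0.865 = 4.165 m and h_c = 4.165 × 0.906308 = 3.77477 m.
A = π(0.865)² = 2.35062 m².
Resultant F = γ·h_c·A = 7.9461 × 3.77477 × 2.35062 = 70.5061 kN.

F ≈ 70.5 kN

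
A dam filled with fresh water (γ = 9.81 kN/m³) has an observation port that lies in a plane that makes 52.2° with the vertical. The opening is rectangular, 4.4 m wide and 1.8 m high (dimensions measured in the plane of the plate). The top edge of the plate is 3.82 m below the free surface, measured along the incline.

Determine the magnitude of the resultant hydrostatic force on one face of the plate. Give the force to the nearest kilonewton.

F ≈ 225 kN

γ = 9.81 kN/m³.
The plate makes 52.2° with the vertical, i.e. θ = 90° − 52.2° = 37.8° to the horizontal. Measuring y along the incline from the free-surface line, vertical depth h = y·sinθ with sinθ = 0.612907.
The centroid lies 1.8/2 = 0.9 m below the top edge, so y_c = 3.82 + 0.9 = 4.72 m and h_c = 4.72 × 0.612907 = 2.89292 m.
A = 4.4 × 1.8 = 7.92 m².
Resultant F = γ·h_c·A = 9.81 × 2.89292 × 7.92 = 224.766 kN.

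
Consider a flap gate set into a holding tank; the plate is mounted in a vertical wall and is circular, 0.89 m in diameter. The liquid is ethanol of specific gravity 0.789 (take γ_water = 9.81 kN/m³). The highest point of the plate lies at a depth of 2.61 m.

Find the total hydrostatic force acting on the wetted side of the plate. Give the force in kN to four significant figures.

γ = 0.789 × 9.81 = 7.74009 kN/m³.
The centroid is at the centre, 0.445 m below the top of the plate, so the centroid depth is h_c = 2.61 + 0.445 = 3.055 m.
A = π(0.445)² = 0.622114 m².
Resultant F = γ·h_c·A = 7.74009 × 3.055 × 0.622114 = 14.7105 kN.

F ≈ 14.71 kN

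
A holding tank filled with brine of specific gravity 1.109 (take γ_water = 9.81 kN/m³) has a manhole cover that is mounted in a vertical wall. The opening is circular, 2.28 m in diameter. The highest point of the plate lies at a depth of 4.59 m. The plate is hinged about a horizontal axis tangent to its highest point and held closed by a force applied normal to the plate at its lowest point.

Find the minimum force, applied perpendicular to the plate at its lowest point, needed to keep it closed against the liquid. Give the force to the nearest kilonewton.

P ≈ 134 kN

γ = 1.109 × 9.81 = 10.87929 kN/m³.
The centroid is at the centre, 1.14 m below the top of the plate, so the centroid depth is h_c = 4.59 + 1.14 = 5.73 m.
A = π(1.14)² = 4.08281 m².
Resultant F = γ·h_c·A = 10.87929 × 5.73 × 4.08281 = 254.516 kN.
I_c = πr⁴/4 = π × 1.14⁴/4 = 1.32651 m⁴.
Centre of pressure: y_p = y_c + I_c/(y_c·A) = 5.73 + 1.32651/(5.73 × 4.08281) = 5.73 + 0.0567018 = 5.7867 m along the plane.
The resultant acts 1.14 + 0.0567018 = 1.1967 m (along the plate) below the hinge at the top edge, so the moment about the hinge is M = F × 1.1967 = 254.516 × 1.1967 = 304.579 kN·m.
A normal force at the bottom, 2.28 m from the hinge, must supply this moment: P = 304.579/2.28 = 133.587 kN.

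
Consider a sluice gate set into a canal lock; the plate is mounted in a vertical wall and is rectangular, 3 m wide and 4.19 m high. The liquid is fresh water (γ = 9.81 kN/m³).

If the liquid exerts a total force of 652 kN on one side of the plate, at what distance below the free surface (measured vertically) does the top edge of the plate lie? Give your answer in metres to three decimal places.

γ = 9.81 kN/m³.
A = 3 × 4.19 = 12.57 m².
From F = γ·h_c·A, the centroid depth is h_c = 652/(9.81 × 12.57) = 5.28741 m.
The centroid lies 4.19/2 = 2.095 m below the top edge, so the top edge sits at h_top = 5.28741 − 2.095 = 3.19241 m below the surface.

d_top ≈ 3.192 m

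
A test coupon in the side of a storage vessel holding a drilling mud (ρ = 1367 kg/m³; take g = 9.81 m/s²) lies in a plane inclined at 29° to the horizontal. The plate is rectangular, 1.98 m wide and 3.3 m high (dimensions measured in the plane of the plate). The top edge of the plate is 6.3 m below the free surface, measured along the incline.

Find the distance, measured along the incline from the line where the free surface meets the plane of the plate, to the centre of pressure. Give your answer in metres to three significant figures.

γ = ρg = 1367 × 9.81 / 1000 = 13.41027 kN/m³.
Let θ = 29° be the plate's angle to the horizontal; measure y along the incline from where the plane meets the free surface. Vertical depth h = y·sinθ with sinθ = 0.484810.
The centroid lies 3.3/2 = 1.65 m below the top edge, so y_c = 6.3 + 1.65 = 7.95 m and h_c = 7.95 × 0.484810 = 3.85424 m.
A = 1.98 × 3.3 = 6.534 m².
Resultant F = γ·h_c·A = 13.41027 × 3.85424 × 6.534 = 337.719 kN.
I_c = b·h³/12 = 1.98 × 3.3³/12 = 5.9296 m⁴.
Centre of pressure: y_p = y_c + I_c/(y_c·A) = 7.95 + 5.9296/(7.95 × 6.534) = 7.95 + 0.114151 = 8.06415 m along the plane.

y_p = 8.06 m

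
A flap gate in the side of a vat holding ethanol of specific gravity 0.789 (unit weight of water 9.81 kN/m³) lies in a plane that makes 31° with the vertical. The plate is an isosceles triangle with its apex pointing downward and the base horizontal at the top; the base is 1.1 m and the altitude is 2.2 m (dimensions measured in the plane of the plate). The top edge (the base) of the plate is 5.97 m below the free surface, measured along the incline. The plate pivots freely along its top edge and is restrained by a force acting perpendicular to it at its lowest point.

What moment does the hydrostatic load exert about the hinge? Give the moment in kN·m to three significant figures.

M ≈ 41.6 kN·m

γ = 0.789 × 9.81 = 7.74009 kN/m³.
The plate makes 31° with the vertical, i.e. θ = 90° − 31° = 59° to the horizontal. Measuring y along the incline from the free-surface line, vertical depth h = y·sinθ with sinθ = 0.857167.
With the apex down, the centroid sits h/3 = 2.2/3 = 0.733333 m below the base (the top edge), so y_c = 5.97 + 0.733333 = 6.70333 m and h_c = 6.70333 × 0.857167 = 5.74587 m.
A = ½ × 1.1 × 2.2 = 1.21 m².
Resultant F = γ·h_c·A = 7.74009 × 5.74587 × 1.21 = 53.813 kN.
I_c = b·h³/36 = 1.1 × 2.2³/36 = 0.325356 m⁴.
Centre of pressure: y_p = y_c + I_c/(y_c·A) = 6.70333 + 0.325356/(6.70333 × 1.21) = 6.70333 + 0.0401128 = 6.74344 m along the plane.
The resultant acts 0.733333 + 0.0401128 = 0.773446 m (along the plate) below the hinge at the top edge, so the moment about the hinge is M = F × 0.773446 = 53.813 × 0.773446 = 41.6214 kN·m.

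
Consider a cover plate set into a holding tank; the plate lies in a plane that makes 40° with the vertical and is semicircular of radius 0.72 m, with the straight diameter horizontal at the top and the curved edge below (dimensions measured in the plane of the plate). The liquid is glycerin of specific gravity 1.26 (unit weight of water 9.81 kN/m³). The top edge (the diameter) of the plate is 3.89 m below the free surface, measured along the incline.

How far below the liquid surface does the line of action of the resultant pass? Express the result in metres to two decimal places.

h_p = 3.22 m

γ = 1.26 × 9.81 = 12.3606 kN/m³.
The plate makes 40° with the vertical, i.e. θ = 90° − 40° = 50° to the horizontal. Measuring y along the incline from the free-surface line, vertical depth h = y·sinθ with sinθ = 0.766044.
The centroid of a semicircle lies 4r/(3π) = 0.305577 m from the diameter, here below the top edge, so y_c = 3.89 + 0.305577 = 4.19558 m and h_c = 4.19558 × 0.766044 = 3.214 m.
A = πr²/2 = π × 0.72²/2 = 0.814301 m².
Resultant F = γ·h_c·A = 12.3606 × 3.214 × 0.814301 = 32.3497 kN.
I_c = (π/8 − 8/(9π))·r⁴ = 0.109757 × 0.72⁴ = 0.0294959 m⁴.
Centre of pressure: y_p = y_c + I_c/(y_c·A) = 4.19558 + 0.0294959/(4.19558 × 0.814301) = 4.19558 + 0.00863346 = 4.20421 m along the plane.
Vertically, h_p = y_p·sinθ = 4.20421 × 0.766044 = 3.22061 m.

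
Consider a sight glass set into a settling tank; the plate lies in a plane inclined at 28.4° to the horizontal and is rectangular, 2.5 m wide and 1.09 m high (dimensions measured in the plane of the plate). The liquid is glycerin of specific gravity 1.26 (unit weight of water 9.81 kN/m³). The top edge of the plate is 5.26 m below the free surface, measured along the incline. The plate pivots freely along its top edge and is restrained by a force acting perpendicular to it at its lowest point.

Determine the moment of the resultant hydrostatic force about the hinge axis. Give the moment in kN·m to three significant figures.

M ≈ 52.3 kN·m

γ = 1.26 × 9.81 = 12.3606 kN/m³.
Let θ = 28.4° be the plate's angle to the horizontal; measure y along the incline from where the plane meets the free surface. Vertical depth h = y·sinθ with sinθ = 0.475624.
The centroid lies 1.09/2 = 0.545 m below the top edge, so y_c = 5.26 + 0.545 = 5.805 m and h_c = 5.805 × 0.475624 = 2.761 m.
A = 2.5 × 1.09 = 2.725 m².
Resultant F = γ·h_c·A = 12.3606 × 2.761 × 2.725 = 92.9978 kN.
I_c = b·h³/12 = 2.5 × 1.09³/12 = 0.269798 m⁴.
Centre of pressure: y_p = y_c + I_c/(y_c·A) = 5.805 + 0.269798/(5.805 × 2.725) = 5.805 + 0.0170557 = 5.82206 m along the plane.
The resultant acts 0.545 + 0.0170557 = 0.562056 m (along the plate) below the hinge at the top edge, so the moment about the hinge is M = F × 0.562056 = 92.9978 × 0.562056 = 52.27 kN·m.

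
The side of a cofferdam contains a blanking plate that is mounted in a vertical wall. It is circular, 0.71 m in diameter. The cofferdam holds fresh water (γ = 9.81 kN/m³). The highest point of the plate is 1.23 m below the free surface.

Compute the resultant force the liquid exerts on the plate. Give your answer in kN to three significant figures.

γ = 9.81 kN/m³.
The centroid is at the centre, 0.355 m below the top of the plate, so the centroid depth is h_c = 1.23 + 0.355 = 1.585 m.
A = π(0.355)² = 0.395919 m².
Resultant F = γ·h_c·A = 9.81 × 1.585 × 0.395919 = 6.15609 kN.

F ≈ 6.16 kN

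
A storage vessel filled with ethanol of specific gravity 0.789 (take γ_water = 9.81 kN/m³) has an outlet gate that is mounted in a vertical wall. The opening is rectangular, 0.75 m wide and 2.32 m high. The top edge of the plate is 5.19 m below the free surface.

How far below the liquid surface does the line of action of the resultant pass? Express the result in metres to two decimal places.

h_p = 6.42 m

γ = 0.789 × 9.81 = 7.74009 kN/m³.
The centroid lies 2.32/2 = 1.16 m below the top edge, so the centroid depth is h_c = 5.19 + 1.16 = 6.35 m.
A = 0.75 × 2.32 = 1.74 m².
Resultant F = γ·h_c·A = 7.74009 × 6.35 × 1.74 = 85.5203 kN.
I_c = b·h³/12 = 0.75 × 2.32³/12 = 0.780448 m⁴.
Centre of pressure: y_p = y_c + I_c/(y_c·A) = 6.35 + 0.780448/(6.35 × 1.74) = 6.35 + 0.0706352 = 6.42064 m along the plane.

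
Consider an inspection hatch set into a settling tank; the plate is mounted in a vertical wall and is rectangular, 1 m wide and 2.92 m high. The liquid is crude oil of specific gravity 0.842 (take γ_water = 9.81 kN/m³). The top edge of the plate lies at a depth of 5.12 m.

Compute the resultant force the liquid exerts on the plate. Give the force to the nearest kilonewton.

F ≈ 159 kN

γ = 0.842 × 9.81 = 8.26002 kN/m³.
The centroid lies 2.92/2 = 1.46 m below the top edge, so the centroid depth is h_c = 5.12 + 1.46 = 6.58 m.
A = 1 × 2.92 = 2.92 m².
Resultant F = γ·h_c·A = 8.26002 × 6.58 × 2.92 = 158.705 kN.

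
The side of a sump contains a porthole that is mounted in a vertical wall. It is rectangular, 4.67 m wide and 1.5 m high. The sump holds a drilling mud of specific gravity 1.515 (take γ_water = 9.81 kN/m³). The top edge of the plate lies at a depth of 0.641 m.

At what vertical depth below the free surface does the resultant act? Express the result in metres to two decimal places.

γ = 1.515 × 9.81 = 14.86215 kN/m³.
The centroid lies 1.5/2 = 0.75 m below the top edge, so the centroid depth is h_c = 0.641 + 0.75 = 1.391 m.
A = 4.67 × 1.5 = 7.005 m².
Resultant F = γ·h_c·A = 14.86215 × 1.391 × 7.005 = 144.816 kN.
I_c = b·h³/12 = 4.67 × 1.5³/12 = 1.31344 m⁴.
Centre of pressure: y_p = y_c + I_c/(y_c·A) = 1.391 + 1.31344/(1.391 × 7.005) = 1.391 + 0.134795 = 1.5258 m along the plane.

h_p = 1.53 m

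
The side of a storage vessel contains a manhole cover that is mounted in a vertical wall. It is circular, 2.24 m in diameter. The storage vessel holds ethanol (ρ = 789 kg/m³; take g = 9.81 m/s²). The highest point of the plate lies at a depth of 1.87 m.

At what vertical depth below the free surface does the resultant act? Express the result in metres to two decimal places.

h_p = 3.09 m

γ = ρg = 789 × 9.81 / 1000 = 7.74009 kN/m³.
The centroid is at the centre, 1.12 m below the top of the plate, so the centroid depth is h_c = 1.87 + 1.12 = 2.99 m.
A = π(1.12)² = 3.94081 m².
Resultant F = γ·h_c·A = 7.74009 × 2.99 × 3.94081 = 91.2016 kN.
I_c = πr⁴/4 = π × 1.12⁴/4 = 1.23584 m⁴.
Centre of pressure: y_p = y_c + I_c/(y_c·A) = 2.99 + 1.23584/(2.99 × 3.94081) = 2.99 + 0.104883 = 3.09488 m along the plane.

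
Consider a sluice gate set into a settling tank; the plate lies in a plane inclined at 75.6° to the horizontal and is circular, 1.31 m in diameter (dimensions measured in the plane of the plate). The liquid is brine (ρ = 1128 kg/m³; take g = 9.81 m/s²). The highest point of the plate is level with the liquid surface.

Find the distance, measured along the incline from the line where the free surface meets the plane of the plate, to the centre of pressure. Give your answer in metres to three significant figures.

γ = ρg = 1128 × 9.81 / 1000 = 11.06568 kN/m³.
Let θ = 75.6° be the plate's angle to the horizontal; measure y along the incline from where the plane meets the free surface. Vertical depth h = y·sinθ with sinθ = 0.968583.
The centroid is at the centre, 0.655 m below the top of the plate, so y_c = 0.655 m and h_c = 0.655 × 0.968583 = 0.634422 m.
A = π(0.655)² = 1.34782 m².
Resultant F = γ·h_c·A = 11.06568 × 0.634422 × 1.34782 = 9.46212 kN.
I_c = πr⁴/4 = π × 0.655⁴/4 = 0.144562 m⁴.
Centre of pressure: y_p = y_c + I_c/(y_c·A) = 0.655 + 0.144562/(0.655 × 1.34782) = 0.655 + 0.16375 = 0.81875 m along the plane.

y_p = 0.819 m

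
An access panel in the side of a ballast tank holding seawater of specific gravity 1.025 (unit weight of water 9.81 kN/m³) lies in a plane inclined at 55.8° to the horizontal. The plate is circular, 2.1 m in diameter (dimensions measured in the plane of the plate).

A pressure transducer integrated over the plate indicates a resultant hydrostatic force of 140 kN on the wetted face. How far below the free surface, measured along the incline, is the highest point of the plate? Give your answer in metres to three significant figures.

y_top ≈ 3.81 m

γ = 1.025 × 9.81 = 10.05525 kN/m³.
A = π(1.05)² = 3.46361 m².
From F = γ·h_c·A, the centroid depth is h_c = 140/(10.05525 × 3.46361) = 4.01982 m.
Let θ = 55.8° be the plate's angle to the horizontal; measure y along the incline from where the plane meets the free surface. Vertical depth h = y·sinθ with sinθ = 0.827081.
Along the incline, y_c = h_c/sinθ = 4.01982/0.827081 = 4.86025 m.
The centroid is at the centre, 1.05 m below the top of the plate, so the highest point sits at y_top = 4.86025 − 1.05 = 3.81025 m along the incline.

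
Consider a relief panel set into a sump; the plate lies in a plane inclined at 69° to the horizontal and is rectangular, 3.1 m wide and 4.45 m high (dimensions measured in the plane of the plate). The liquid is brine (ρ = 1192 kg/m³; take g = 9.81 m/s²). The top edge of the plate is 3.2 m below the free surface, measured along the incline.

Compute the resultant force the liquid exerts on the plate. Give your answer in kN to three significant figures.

F ≈ 817 kN

γ = ρg = 1192 × 9.81 / 1000 = 11.69352 kN/m³.
Let θ = 69° be the plate's angle to the horizontal; measure y along the incline from where the plane meets the free surface. Vertical depth h = y·sinθ with sinθ = 0.933580.
The centroid lies 4.45/2 = 2.225 m below the top edge, so y_c = 3.2 + 2.225 = 5.425 m and h_c = 5.425 × 0.933580 = 5.06467 m.
A = 3.1 × 4.45 = 13.795 m².
Resultant F = γ·h_c·A = 11.69352 × 5.06467 × 13.795 = 816.993 kN.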